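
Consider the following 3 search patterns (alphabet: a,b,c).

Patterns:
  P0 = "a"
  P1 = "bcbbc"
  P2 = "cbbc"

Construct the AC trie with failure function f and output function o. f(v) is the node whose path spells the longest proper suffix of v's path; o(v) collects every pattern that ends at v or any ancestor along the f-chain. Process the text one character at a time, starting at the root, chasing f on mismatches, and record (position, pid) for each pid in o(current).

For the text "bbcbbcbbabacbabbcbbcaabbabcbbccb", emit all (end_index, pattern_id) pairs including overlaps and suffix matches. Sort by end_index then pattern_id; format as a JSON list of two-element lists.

Build automaton:
Trie (insert patterns):
  0='ε' goto a→1 b→2 c→7
  1='a' goto ·  ←P0
  2='b' goto c→3
  3='bc' goto b→4
  4='bcb' goto b→5
  5='bcbb' goto c→6
  6='bcbbc' goto ·  ←P1
  7='c' goto b→8
  8='cb' goto b→9
  9='cbb' goto c→10
  10='cbbc' goto ·  ←P2

BFS fail/out derivation:
  n1('a'): parent n0 fail=0; on 'a' 0 → fail=0;  out {0}∪∅={0}
  n2('b'): parent n0 fail=0; on 'b' 0 → fail=0;  out ∅∪∅=∅
  n7('c'): parent n0 fail=0; on 'c' 0 → fail=0;  out ∅∪∅=∅
  n3('bc'): parent n2 fail=0; on 'c' 0 → fail=7;  out ∅∪∅=∅
  n8('cb'): parent n7 fail=0; on 'b' 0 → fail=2;  out ∅∪∅=∅
  n4('bcb'): parent n3 fail=7; on 'b' 7 → fail=8;  out ∅∪∅=∅
  n9('cbb'): parent n8 fail=2; on 'b' 2→0 → fail=2;  out ∅∪∅=∅
  n5('bcbb'): parent n4 fail=8; on 'b' 8 → fail=9;  out ∅∪∅=∅
  n10('cbbc'): parent n9 fail=2; on 'c' 2 → fail=3;  out {2}∪∅={2}
  n6('bcbbc'): parent n5 fail=9; on 'c' 9 → fail=10;  out {1}∪{2}={1,2}

Scan:
[0] read 'b'  n0⇒n2
[1] read 'b'  n2⇒n2 (fail-walked)
[2] read 'c'  n2⇒n3
[3] read 'b'  n3⇒n4
[4] read 'b'  n4⇒n5
[5] read 'c'  n5⇒n6  ** P1@[1:5],P2@[2:5]
[6] read 'b'  n6⇒n4 (fail-walked)
[7] read 'b'  n4⇒n5
[8] read 'a'  n5⇒n1 (fail-walked)  ** P0@[8:8]
[9] read 'b'  n1⇒n2 (fail-walked)
[10] read 'a'  n2⇒n1 (fail-walked)  ** P0@[10:10]
[11] read 'c'  n1⇒n7 (fail-walked)
[12] read 'b'  n7⇒n8
[13] read 'a'  n8⇒n1 (fail-walked)  ** P0@[13:13]
[14] read 'b'  n1⇒n2 (fail-walked)
[15] read 'b'  n2⇒n2 (fail-walked)
[16] read 'c'  n2⇒n3
[17] read 'b'  n3⇒n4
[18] read 'b'  n4⇒n5
[19] read 'c'  n5⇒n6  ** P1@[15:19],P2@[16:19]
[20] read 'a'  n6⇒n1 (fail-walked)  ** P0@[20:20]
[21] read 'a'  n1⇒n1 (fail-walked)  ** P0@[21:21]
[22] read 'b'  n1⇒n2 (fail-walked)
[23] read 'b'  n2⇒n2 (fail-walked)
[24] read 'a'  n2⇒n1 (fail-walked)  ** P0@[24:24]
[25] read 'b'  n1⇒n2 (fail-walked)
[26] read 'c'  n2⇒n3
[27] read 'b'  n3⇒n4
[28] read 'b'  n4⇒n5
[29] read 'c'  n5⇒n6  ** P1@[25:29],P2@[26:29]
[30] read 'c'  n6⇒n7 (fail-walked)
[31] read 'b'  n7⇒n8

Matches: [[5,1],[5,2],[8,0],[10,0],[13,0],[19,1],[19,2],[20,0],[21,0],[24,0],[29,1],[29,2]]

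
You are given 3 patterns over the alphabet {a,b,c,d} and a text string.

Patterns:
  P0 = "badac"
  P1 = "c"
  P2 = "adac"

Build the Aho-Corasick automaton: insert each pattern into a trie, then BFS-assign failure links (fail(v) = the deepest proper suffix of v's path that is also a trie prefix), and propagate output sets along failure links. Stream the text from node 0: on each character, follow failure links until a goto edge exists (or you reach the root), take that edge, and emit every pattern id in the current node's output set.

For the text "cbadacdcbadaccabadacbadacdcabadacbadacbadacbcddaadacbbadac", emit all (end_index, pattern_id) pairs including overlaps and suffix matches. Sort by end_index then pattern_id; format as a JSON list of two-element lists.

Construct AC machine:
Trie nodes:
  0='ε' goto a→7 b→1 c→6
  1='b' goto a→2
  2='ba' goto d→3
  3='bad' goto a→4
  4='bada' goto c→5
  5='badac' goto ·  [P0 ends]
  6='c' goto ·  [P1 ends]
  7='a' goto d→8
  8='ad' goto a→9
  9='ada' goto c→10
  10='adac' goto ·  [P2 ends]

Failure links (BFS by depth):
  n1('b'): parent n0 fail=0; on 'b' 0 → fail=0;  out ∅∪∅=∅
  n6('c'): parent n0 fail=0; on 'c' 0 → fail=0;  out {1}∪∅={1}
  n7('a'): parent n0 fail=0; on 'a' 0 → fail=0;  out ∅∪∅=∅
  n2('ba'): parent n1 fail=0; on 'a' 0 → fail=7;  out ∅∪∅=∅
  n8('ad'): parent n7 fail=0; on 'd' 0 → fail=0;  out ∅∪∅=∅
  n3('bad'): parent n2 fail=7; on 'd' 7 → fail=8;  out ∅∪∅=∅
  n9('ada'): parent n8 fail=0; on 'a' 0 → fail=7;  out ∅∪∅=∅
  n4('bada'): parent n3 fail=8; on 'a' 8 → fail=9;  out ∅∪∅=∅
  n10('adac'): parent n9 fail=7; on 'c' 7→0 → fail=6;  out {2}∪{1}={1,2}
  n5('badac'): parent n4 fail=9; on 'c' 9 → fail=10;  out {0}∪{1,2}={0,1,2}

Text stream:
[0] read 'c'  n0⇒n6  emit P1@[0:0]
[1] read 'b'  n6⇒n1 (via fail)
[2] read 'a'  n1⇒n2
[3] read 'd'  n2⇒n3
[4] read 'a'  n3⇒n4
[5] read 'c'  n4⇒n5  emit P0@[1:5],P1@[5:5],P2@[2:5]
[6] read 'd'  n5⇒n0 (via fail)
[7] read 'c'  n0⇒n6  emit P1@[7:7]
[8] read 'b'  n6⇒n1 (via fail)
[9] read 'a'  n1⇒n2
[10] read 'd'  n2⇒n3
[11] read 'a'  n3⇒n4
[12] read 'c'  n4⇒n5  emit P0@[8:12],P1@[12:12],P2@[9:12]
[13] read 'c'  n5⇒n6 (via fail)  emit P1@[13:13]
[14] read 'a'  n6⇒n7 (via fail)
[15] read 'b'  n7⇒n1 (via fail)
[16] read 'a'  n1⇒n2
[17] read 'd'  n2⇒n3
[18] read 'a'  n3⇒n4
[19] read 'c'  n4⇒n5  emit P0@[15:19],P1@[19:19],P2@[16:19]
[20] read 'b'  n5⇒n1 (via fail)
[21] read 'a'  n1⇒n2
[22] read 'd'  n2⇒n3
[23] read 'a'  n3⇒n4
[24] read 'c'  n4⇒n5  emit P0@[20:24],P1@[24:24],P2@[21:24]
[25] read 'd'  n5⇒n0 (via fail)
[26] read 'c'  n0⇒n6  emit P1@[26:26]
[27] read 'a'  n6⇒n7 (via fail)
[28] read 'b'  n7⇒n1 (via fail)
[29] read 'a'  n1⇒n2
[30] read 'd'  n2⇒n3
[31] read 'a'  n3⇒n4
[32] read 'c'  n4⇒n5  emit P0@[28:32],P1@[32:32],P2@[29:32]
[33] read 'b'  n5⇒n1 (via fail)
[34] read 'a'  n1⇒n2
[35] read 'd'  n2⇒n3
[36] read 'a'  n3⇒n4
[37] read 'c'  n4⇒n5  emit P0@[33:37],P1@[37:37],P2@[34:37]
[38] read 'b'  n5⇒n1 (via fail)
[39] read 'a'  n1⇒n2
[40] read 'd'  n2⇒n3
[41] read 'a'  n3⇒n4
[42] read 'c'  n4⇒n5  emit P0@[38:42],P1@[42:42],P2@[39:42]
[43] read 'b'  n5⇒n1 (via fail)
[44] read 'c'  n1⇒n6 (via fail)  emit P1@[44:44]
[45] read 'd'  n6⇒n0 (via fail)
[46] read 'd'  n0⇒n0
[47] read 'a'  n0⇒n7
[48] read 'a'  n7⇒n7 (via fail)
[49] read 'd'  n7⇒n8
[50] read 'a'  n8⇒n9
[51] read 'c'  n9⇒n10  emit P1@[51:51],P2@[48:51]
[52] read 'b'  n10⇒n1 (via fail)
[53] read 'b'  n1⇒n1 (via fail)
[54] read 'a'  n1⇒n2
[55] read 'd'  n2⇒n3
[56] read 'a'  n3⇒n4
[57] read 'c'  n4⇒n5  emit P0@[53:57],P1@[57:57],P2@[54:57]

Matches: [[0,1],[5,0],[5,1],[5,2],[7,1],[12,0],[12,1],[12,2],[13,1],[19,0],[19,1],[19,2],[24,0],[24,1],[24,2],[26,1],[32,0],[32,1],[32,2],[37,0],[37,1],[37,2],[42,0],[42,1],[42,2],[44,1],[51,1],[51,2],[57,0],[57,1],[57,2]]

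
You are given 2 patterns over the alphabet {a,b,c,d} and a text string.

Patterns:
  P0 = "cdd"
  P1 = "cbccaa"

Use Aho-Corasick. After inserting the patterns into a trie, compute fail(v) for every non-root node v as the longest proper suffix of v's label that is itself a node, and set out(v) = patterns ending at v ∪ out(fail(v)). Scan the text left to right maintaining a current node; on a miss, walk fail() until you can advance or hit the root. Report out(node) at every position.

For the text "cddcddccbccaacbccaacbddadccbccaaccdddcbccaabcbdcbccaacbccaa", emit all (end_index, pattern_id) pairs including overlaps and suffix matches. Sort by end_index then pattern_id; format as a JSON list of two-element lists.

Construct AC machine:
Trie nodes:
  n0 'ε': c→1
  n1 'c': b→4 d→2
  n2 'cd': d→3
  n3 'cdd': ·  [P0 ends]
  n4 'cb': c→5
  n5 'cbc': c→6
  n6 'cbcc': a→7
  n7 'cbcca': a→8
  n8 'cbccaa': ·  [P1 ends]

Failure links (BFS by depth):
  n1('c'): parent n0 fail=0; on 'c' 0 → fail=0;  out ∅∪∅=∅
  n2('cd'): parent n1 fail=0; on 'd' 0 → fail=0;  out ∅∪∅=∅
  n4('cb'): parent n1 fail=0; on 'b' 0 → fail=0;  out ∅∪∅=∅
  n3('cdd'): parent n2 fail=0; on 'd' 0 → fail=0;  out {0}∪∅={0}
  n5('cbc'): parent n4 fail=0; on 'c' 0 → fail=1;  out ∅∪∅=∅
  n6('cbcc'): parent n5 fail=1; on 'c' 1→0 → fail=1;  out ∅∪∅=∅
  n7('cbcca'): parent n6 fail=1; on 'a' 1→0 → fail=0;  out ∅∪∅=∅
  n8('cbccaa'): parent n7 fail=0; on 'a' 0 → fail=0;  out {1}∪∅={1}

Run:
[0] read 'c'  n0⇒n1
[1] read 'd'  n1⇒n2
[2] read 'd'  n2⇒n3  → match P0@[0:2]
[3] read 'c'  n3⇒n1 ·f
[4] read 'd'  n1⇒n2
[5] read 'd'  n2⇒n3  → match P0@[3:5]
[6] read 'c'  n3⇒n1 ·f
[7] read 'c'  n1⇒n1 ·f
[8] read 'b'  n1⇒n4
[9] read 'c'  n4⇒n5
[10] read 'c'  n5⇒n6
[11] read 'a'  n6⇒n7
[12] read 'a'  n7⇒n8  → match P1@[7:12]
[13] read 'c'  n8⇒n1 ·f
[14] read 'b'  n1⇒n4
[15] read 'c'  n4⇒n5
[16] read 'c'  n5⇒n6
[17] read 'a'  n6⇒n7
[18] read 'a'  n7⇒n8  → match P1@[13:18]
[19] read 'c'  n8⇒n1 ·f
[20] read 'b'  n1⇒n4
[21] read 'd'  n4⇒n0 ·f
[22] read 'd'  n0⇒n0
[23] read 'a'  n0⇒n0
[24] read 'd'  n0⇒n0
[25] read 'c'  n0⇒n1
[26] read 'c'  n1⇒n1 ·f
[27] read 'b'  n1⇒n4
[28] read 'c'  n4⇒n5
[29] read 'c'  n5⇒n6
[30] read 'a'  n6⇒n7
[31] read 'a'  n7⇒n8  → match P1@[26:31]
[32] read 'c'  n8⇒n1 ·f
[33] read 'c'  n1⇒n1 ·f
[34] read 'd'  n1⇒n2
[35] read 'd'  n2⇒n3  → match P0@[33:35]
[36] read 'd'  n3⇒n0 ·f
[37] read 'c'  n0⇒n1
[38] read 'b'  n1⇒n4
[39] read 'c'  n4⇒n5
[40] read 'c'  n5⇒n6
[41] read 'a'  n6⇒n7
[42] read 'a'  n7⇒n8  → match P1@[37:42]
[43] read 'b'  n8⇒n0 ·f
[44] read 'c'  n0⇒n1
[45] read 'b'  n1⇒n4
[46] read 'd'  n4⇒n0 ·f
[47] read 'c'  n0⇒n1
[48] read 'b'  n1⇒n4
[49] read 'c'  n4⇒n5
[50] read 'c'  n5⇒n6
[51] read 'a'  n6⇒n7
[52] read 'a'  n7⇒n8  → match P1@[47:52]
[53] read 'c'  n8⇒n1 ·f
[54] read 'b'  n1⇒n4
[55] read 'c'  n4⇒n5
[56] read 'c'  n5⇒n6
[57] read 'a'  n6⇒n7
[58] read 'a'  n7⇒n8  → match P1@[53:58]

Result: [[2,0],[5,0],[12,1],[18,1],[31,1],[35,0],[42,1],[52,1],[58,1]]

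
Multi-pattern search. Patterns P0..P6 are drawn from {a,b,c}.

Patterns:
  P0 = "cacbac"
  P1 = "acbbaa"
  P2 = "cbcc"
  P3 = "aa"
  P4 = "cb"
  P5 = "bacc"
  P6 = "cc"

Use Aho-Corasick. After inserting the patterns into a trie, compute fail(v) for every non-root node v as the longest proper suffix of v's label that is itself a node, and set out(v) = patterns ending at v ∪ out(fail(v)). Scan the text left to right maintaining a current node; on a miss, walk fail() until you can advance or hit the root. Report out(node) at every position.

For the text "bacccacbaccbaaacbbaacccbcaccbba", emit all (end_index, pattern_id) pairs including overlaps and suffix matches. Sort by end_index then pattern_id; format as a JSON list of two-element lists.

Build:
Trie (insert patterns):
  0='ε' goto a→7 b→17 c→1
  1='c' goto a→2 b→13 c→21
  2='ca' goto c→3
  3='cac' goto b→4
  4='cacb' goto a→5
  5='cacba' goto c→6
  6='cacbac' goto ·  ←P0
  7='a' goto a→16 c→8
  8='ac' goto b→9
  9='acb' goto b→10
  10='acbb' goto a→11
  11='acbba' goto a→12
  12='acbbaa' goto ·  ←P1
  13='cb' goto c→14  ←P4
  14='cbc' goto c→15
  15='cbcc' goto ·  ←P2
  16='aa' goto ·  ←P3
  17='b' goto a→18
  18='ba' goto c→19
  19='bac' goto c→20
  20='bacc' goto ·  ←P5
  21='cc' goto ·  ←P6

BFS fail/out derivation:
  n1('c'): parent n0 fail=0; on 'c' 0 → fail=0;  out ∅∪∅=∅
  n7('a'): parent n0 fail=0; on 'a' 0 → fail=0;  out ∅∪∅=∅
  n17('b'): parent n0 fail=0; on 'b' 0 → fail=0;  out ∅∪∅=∅
  n2('ca'): parent n1 fail=0; on 'a' 0 → fail=7;  out ∅∪∅=∅
  n8('ac'): parent n7 fail=0; on 'c' 0 → fail=1;  out ∅∪∅=∅
  n13('cb'): parent n1 fail=0; on 'b' 0 → fail=17;  out {4}∪∅={4}
  n16('aa'): parent n7 fail=0; on 'a' 0 → fail=7;  out {3}∪∅={3}
  n18('ba'): parent n17 fail=0; on 'a' 0 → fail=7;  out ∅∪∅=∅
  n21('cc'): parent n1 fail=0; on 'c' 0 → fail=1;  out {6}∪∅={6}
  n3('cac'): parent n2 fail=7; on 'c' 7 → fail=8;  out ∅∪∅=∅
  n9('acb'): parent n8 fail=1; on 'b' 1 → fail=13;  out ∅∪{4}={4}
  n14('cbc'): parent n13 fail=17; on 'c' 17→0 → fail=1;  out ∅∪∅=∅
  n19('bac'): parent n18 fail=7; on 'c' 7 → fail=8;  out ∅∪∅=∅
  n4('cacb'): parent n3 fail=8; on 'b' 8 → fail=9;  out ∅∪{4}={4}
  n10('acbb'): parent n9 fail=13; on 'b' 13→17→0 → fail=17;  out ∅∪∅=∅
  n15('cbcc'): parent n14 fail=1; on 'c' 1 → fail=21;  out {2}∪{6}={2,6}
  n20('bacc'): parent n19 fail=8; on 'c' 8→1 → fail=21;  out {5}∪{6}={5,6}
  n5('cacba'): parent n4 fail=9; on 'a' 9→13→17 → fail=18;  out ∅∪∅=∅
  n11('acbba'): parent n10 fail=17; on 'a' 17 → fail=18;  out ∅∪∅=∅
  n6('cacbac'): parent n5 fail=18; on 'c' 18 → fail=19;  out {0}∪∅={0}
  n12('acbbaa'): parent n11 fail=18; on 'a' 18→7 → fail=16;  out {1}∪{3}={1,3}

Text stream:
i=0 'b': node 0→17
i=1 'a': node 17→18
i=2 'c': node 18→19
i=3 'c': node 19→20  ** P5@[0:3],P6@[2:3]
i=4 'c': node 20→21 ·f  ** P6@[3:4]
i=5 'a': node 21→2 ·f
i=6 'c': node 2→3
i=7 'b': node 3→4  ** P4@[6:7]
i=8 'a': node 4→5
i=9 'c': node 5→6  ** P0@[4:9]
i=10 'c': node 6→20 ·f  ** P5@[7:10],P6@[9:10]
i=11 'b': node 20→13 ·f  ** P4@[10:11]
i=12 'a': node 13→18 ·f
i=13 'a': node 18→16 ·f  ** P3@[12:13]
i=14 'a': node 16→16 ·f  ** P3@[13:14]
i=15 'c': node 16→8 ·f
i=16 'b': node 8→9  ** P4@[15:16]
i=17 'b': node 9→10
i=18 'a': node 10→11
i=19 'a': node 11→12  ** P1@[14:19],P3@[18:19]
i=20 'c': node 12→8 ·f
i=21 'c': node 8→21 ·f  ** P6@[20:21]
i=22 'c': node 21→21 ·f  ** P6@[21:22]
i=23 'b': node 21→13 ·f  ** P4@[22:23]
i=24 'c': node 13→14
i=25 'a': node 14→2 ·f
i=26 'c': node 2→3
i=27 'c': node 3→21 ·f  ** P6@[26:27]
i=28 'b': node 21→13 ·f  ** P4@[27:28]
i=29 'b': node 13→17 ·f
i=30 'a': node 17→18

All matches (sorted): [[3,5],[3,6],[4,6],[7,4],[9,0],[10,5],[10,6],[11,4],[13,3],[14,3],[16,4],[19,1],[19,3],[21,6],[22,6],[23,4],[27,6],[28,4]]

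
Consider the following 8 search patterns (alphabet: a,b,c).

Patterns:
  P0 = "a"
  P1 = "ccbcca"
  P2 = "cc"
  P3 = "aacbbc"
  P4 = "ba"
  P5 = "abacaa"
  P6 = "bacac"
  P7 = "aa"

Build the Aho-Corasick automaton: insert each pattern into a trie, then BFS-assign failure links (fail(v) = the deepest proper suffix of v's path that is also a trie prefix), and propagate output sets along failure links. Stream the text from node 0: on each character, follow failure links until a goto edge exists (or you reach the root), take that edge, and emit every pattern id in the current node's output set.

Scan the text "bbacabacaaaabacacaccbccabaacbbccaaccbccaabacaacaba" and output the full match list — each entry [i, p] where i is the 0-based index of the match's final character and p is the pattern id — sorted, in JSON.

Build:
Trie nodes:
  0='ε' goto a→1 b→13 c→2
  1='a' goto a→8 b→15  ←P0
  2='c' goto c→3
  3='cc' goto b→4  ←P2
  4='ccb' goto c→5
  5='ccbc' goto c→6
  6='ccbcc' goto a→7
  7='ccbcca' goto ·  ←P1
  8='aa' goto c→9  ←P7
  9='aac' goto b→10
  10='aacb' goto b→11
  11='aacbb' goto c→12
  12='aacbbc' goto ·  ←P3
  13='b' goto a→14
  14='ba' goto c→20  ←P4
  15='ab' goto a→16
  16='aba' goto c→17
  17='abac' goto a→18
  18='abaca' goto a→19
  19='abacaa' goto ·  ←P5
  20='bac' goto a→21
  21='baca' goto c→22
  22='bacac' goto ·  ←P6

BFS fail/out derivation:
  n1('a'): parent n0 fail=0; on 'a' 0 → fail=0;  out {0}∪∅={0}
  n2('c'): parent n0 fail=0; on 'c' 0 → fail=0;  out ∅∪∅=∅
  n13('b'): parent n0 fail=0; on 'b' 0 → fail=0;  out ∅∪∅=∅
  n3('cc'): parent n2 fail=0; on 'c' 0 → fail=2;  out {2}∪∅={2}
  n8('aa'): parent n1 fail=0; on 'a' 0 → fail=1;  out {7}∪{0}={0,7}
  n14('ba'): parent n13 fail=0; on 'a' 0 → fail=1;  out {4}∪{0}={0,4}
  n15('ab'): parent n1 fail=0; on 'b' 0 → fail=13;  out ∅∪∅=∅
  n4('ccb'): parent n3 fail=2; on 'b' 2→0 → fail=13;  out ∅∪∅=∅
  n9('aac'): parent n8 fail=1; on 'c' 1→0 → fail=2;  out ∅∪∅=∅
  n16('aba'): parent n15 fail=13; on 'a' 13 → fail=14;  out ∅∪{0,4}={0,4}
  n20('bac'): parent n14 fail=1; on 'c' 1→0 → fail=2;  out ∅∪∅=∅
  n5('ccbc'): parent n4 fail=13; on 'c' 13→0 → fail=2;  out ∅∪∅=∅
  n10('aacb'): parent n9 fail=2; on 'b' 2→0 → fail=13;  out ∅∪∅=∅
  n17('abac'): parent n16 fail=14; on 'c' 14 → fail=20;  out ∅∪∅=∅
  n21('baca'): parent n20 fail=2; on 'a' 2→0 → fail=1;  out ∅∪{0}={0}
  n6('ccbcc'): parent n5 fail=2; on 'c' 2 → fail=3;  out ∅∪{2}={2}
  n11('aacbb'): parent n10 fail=13; on 'b' 13→0 → fail=13;  out ∅∪∅=∅
  n18('abaca'): parent n17 fail=20; on 'a' 20 → fail=21;  out ∅∪{0}={0}
  n22('bacac'): parent n21 fail=1; on 'c' 1→0 → fail=2;  out {6}∪∅={6}
  n7('ccbcca'): parent n6 fail=3; on 'a' 3→2→0 → fail=1;  out {1}∪{0}={0,1}
  n12('aacbbc'): parent n11 fail=13; on 'c' 13→0 → fail=2;  out {3}∪∅={3}
  n19('abacaa'): parent n18 fail=21; on 'a' 21→1 → fail=8;  out {5}∪{0,7}={0,5,7}

Scan:
pos 0 'b': at 13
pos 1 'b': at 13 (fail-walked)
pos 2 'a': at 14  emit P0@[2:2],P4@[1:2]
pos 3 'c': at 20
pos 4 'a': at 21  emit P0@[4:4]
pos 5 'b': at 15 (fail-walked)
pos 6 'a': at 16  emit P0@[6:6],P4@[5:6]
pos 7 'c': at 17
pos 8 'a': at 18  emit P0@[8:8]
pos 9 'a': at 19  emit P0@[9:9],P5@[4:9],P7@[8:9]
pos 10 'a': at 8 (fail-walked)  emit P0@[10:10],P7@[9:10]
pos 11 'a': at 8 (fail-walked)  emit P0@[11:11],P7@[10:11]
pos 12 'b': at 15 (fail-walked)
pos 13 'a': at 16  emit P0@[13:13],P4@[12:13]
pos 14 'c': at 17
pos 15 'a': at 18  emit P0@[15:15]
pos 16 'c': at 22 (fail-walked)  emit P6@[12:16]
pos 17 'a': at 1 (fail-walked)  emit P0@[17:17]
pos 18 'c': at 2 (fail-walked)
pos 19 'c': at 3  emit P2@[18:19]
pos 20 'b': at 4
pos 21 'c': at 5
pos 22 'c': at 6  emit P2@[21:22]
pos 23 'a': at 7  emit P0@[23:23],P1@[18:23]
pos 24 'b': at 15 (fail-walked)
pos 25 'a': at 16  emit P0@[25:25],P4@[24:25]
pos 26 'a': at 8 (fail-walked)  emit P0@[26:26],P7@[25:26]
pos 27 'c': at 9
pos 28 'b': at 10
pos 29 'b': at 11
pos 30 'c': at 12  emit P3@[25:30]
pos 31 'c': at 3 (fail-walked)  emit P2@[30:31]
pos 32 'a': at 1 (fail-walked)  emit P0@[32:32]
pos 33 'a': at 8  emit P0@[33:33],P7@[32:33]
pos 34 'c': at 9
pos 35 'c': at 3 (fail-walked)  emit P2@[34:35]
pos 36 'b': at 4
pos 37 'c': at 5
pos 38 'c': at 6  emit P2@[37:38]
pos 39 'a': at 7  emit P0@[39:39],P1@[34:39]
pos 40 'a': at 8 (fail-walked)  emit P0@[40:40],P7@[39:40]
pos 41 'b': at 15 (fail-walked)
pos 42 'a': at 16  emit P0@[42:42],P4@[41:42]
pos 43 'c': at 17
pos 44 'a': at 18  emit P0@[44:44]
pos 45 'a': at 19  emit P0@[45:45],P5@[40:45],P7@[44:45]
pos 46 'c': at 9 (fail-walked)
pos 47 'a': at 1 (fail-walked)  emit P0@[47:47]
pos 48 'b': at 15
pos 49 'a': at 16  emit P0@[49:49],P4@[48:49]

Matches: [[2,0],[2,4],[4,0],[6,0],[6,4],[8,0],[9,0],[9,5],[9,7],[10,0],[10,7],[11,0],[11,7],[13,0],[13,4],[15,0],[16,6],[17,0],[19,2],[22,2],[23,0],[23,1],[25,0],[25,4],[26,0],[26,7],[30,3],[31,2],[32,0],[33,0],[33,7],[35,2],[38,2],[39,0],[39,1],[40,0],[40,7],[42,0],[42,4],[44,0],[45,0],[45,5],[45,7],[47,0],[49,0],[49,4]]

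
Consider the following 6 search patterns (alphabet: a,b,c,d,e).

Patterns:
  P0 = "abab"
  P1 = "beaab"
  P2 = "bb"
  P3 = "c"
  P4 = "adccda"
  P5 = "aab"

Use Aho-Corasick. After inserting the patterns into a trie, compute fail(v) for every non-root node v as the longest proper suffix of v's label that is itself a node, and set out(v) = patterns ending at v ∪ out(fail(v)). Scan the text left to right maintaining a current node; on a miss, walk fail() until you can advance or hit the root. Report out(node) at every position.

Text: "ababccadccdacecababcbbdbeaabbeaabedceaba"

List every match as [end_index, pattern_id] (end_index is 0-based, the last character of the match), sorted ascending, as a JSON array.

Build:
Trie nodes:
  0='ε' goto a→1 b→5 c→11
  1='a' goto a→17 b→2 d→12
  2='ab' goto a→3
  3='aba' goto b→4
  4='abab' goto ·  [P0 ends]
  5='b' goto b→10 e→6
  6='be' goto a→7
  7='bea' goto a→8
  8='beaa' goto b→9
  9='beaab' goto ·  [P1 ends]
  10='bb' goto ·  [P2 ends]
  11='c' goto ·  [P3 ends]
  12='ad' goto c→13
  13='adc' goto c→14
  14='adcc' goto d→15
  15='adccd' goto a→16
  16='adccda' goto ·  [P4 ends]
  17='aa' goto b→18
  18='aab' goto ·  [P5 ends]

Failure links (BFS by depth):
  fail(1) 'a': from fail(0)=0 chase 'a': 0 ⇒ 0;  out=∅∪out(0)=∅
  fail(5) 'b': from fail(0)=0 chase 'b': 0 ⇒ 0;  out=∅∪out(0)=∅
  fail(11) 'c': from fail(0)=0 chase 'c': 0 ⇒ 0;  out={3}∪out(0)={3}
  fail(2) 'ab': from fail(1)=0 chase 'b': 0 ⇒ 5;  out=∅∪out(5)=∅
  fail(6) 'be': from fail(5)=0 chase 'e': 0 ⇒ 0;  out=∅∪out(0)=∅
  fail(10) 'bb': from fail(5)=0 chase 'b': 0 ⇒ 5;  out={2}∪out(5)={2}
  fail(12) 'ad': from fail(1)=0 chase 'd': 0 ⇒ 0;  out=∅∪out(0)=∅
  fail(17) 'aa': from fail(1)=0 chase 'a': 0 ⇒ 1;  out=∅∪out(1)=∅
  fail(3) 'aba': from fail(2)=5 chase 'a': 5→0 ⇒ 1;  out=∅∪out(1)=∅
  fail(7) 'bea': from fail(6)=0 chase 'a': 0 ⇒ 1;  out=∅∪out(1)=∅
  fail(13) 'adc': from fail(12)=0 chase 'c': 0 ⇒ 11;  out=∅∪out(11)={3}
  fail(18) 'aab': from fail(17)=1 chase 'b': 1 ⇒ 2;  out={5}∪out(2)={5}
  fail(4) 'abab': from fail(3)=1 chase 'b': 1 ⇒ 2;  out={0}∪out(2)={0}
  fail(8) 'beaa': from fail(7)=1 chase 'a': 1 ⇒ 17;  out=∅∪out(17)=∅
  fail(14) 'adcc': from fail(13)=11 chase 'c': 11→0 ⇒ 11;  out=∅∪out(11)={3}
  fail(9) 'beaab': from fail(8)=17 chase 'b': 17 ⇒ 18;  out={1}∪out(18)={1,5}
  fail(15) 'adccd': from fail(14)=11 chase 'd': 11→0 ⇒ 0;  out=∅∪out(0)=∅
  fail(16) 'adccda': from fail(15)=0 chase 'a': 0 ⇒ 1;  out={4}∪out(1)={4}

Text stream:
pos 0 'a': at 1
pos 1 'b': at 2
pos 2 'a': at 3
pos 3 'b': at 4  → match P0@[0:3]
pos 4 'c': at 11 (via fail)  → match P3@[4:4]
pos 5 'c': at 11 (via fail)  → match P3@[5:5]
pos 6 'a': at 1 (via fail)
pos 7 'd': at 12
pos 8 'c': at 13  → match P3@[8:8]
pos 9 'c': at 14  → match P3@[9:9]
pos 10 'd': at 15
pos 11 'a': at 16  → match P4@[6:11]
pos 12 'c': at 11 (via fail)  → match P3@[12:12]
pos 13 'e': at 0 (via fail)
pos 14 'c': at 11  → match P3@[14:14]
pos 15 'a': at 1 (via fail)
pos 16 'b': at 2
pos 17 'a': at 3
pos 18 'b': at 4  → match P0@[15:18]
pos 19 'c': at 11 (via fail)  → match P3@[19:19]
pos 20 'b': at 5 (via fail)
pos 21 'b': at 10  → match P2@[20:21]
pos 22 'd': at 0 (via fail)
pos 23 'b': at 5
pos 24 'e': at 6
pos 25 'a': at 7
pos 26 'a': at 8
pos 27 'b': at 9  → match P1@[23:27],P5@[25:27]
pos 28 'b': at 10 (via fail)  → match P2@[27:28]
pos 29 'e': at 6 (via fail)
pos 30 'a': at 7
pos 31 'a': at 8
pos 32 'b': at 9  → match P1@[28:32],P5@[30:32]
pos 33 'e': at 6 (via fail)
pos 34 'd': at 0 (via fail)
pos 35 'c': at 11  → match P3@[35:35]
pos 36 'e': at 0 (via fail)
pos 37 'a': at 1
pos 38 'b': at 2
pos 39 'a': at 3

All matches (sorted): [[3,0],[4,3],[5,3],[8,3],[9,3],[11,4],[12,3],[14,3],[18,0],[19,3],[21,2],[27,1],[27,5],[28,2],[32,1],[32,5],[35,3]]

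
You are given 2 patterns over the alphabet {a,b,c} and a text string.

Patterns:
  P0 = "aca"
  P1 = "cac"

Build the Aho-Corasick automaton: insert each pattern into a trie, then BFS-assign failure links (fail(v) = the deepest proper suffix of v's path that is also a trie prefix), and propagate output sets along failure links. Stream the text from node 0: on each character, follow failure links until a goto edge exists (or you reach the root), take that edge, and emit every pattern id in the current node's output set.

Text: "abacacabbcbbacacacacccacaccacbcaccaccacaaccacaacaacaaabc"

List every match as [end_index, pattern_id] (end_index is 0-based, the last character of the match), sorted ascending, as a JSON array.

Build automaton:
Trie nodes:
  0='ε' goto a→1 c→4
  1='a' goto c→2
  2='ac' goto a→3
  3='aca' goto ·  ←P0
  4='c' goto a→5
  5='ca' goto c→6
  6='cac' goto ·  ←P1

Failure links (BFS by depth):
  fail(1) 'a': from fail(0)=0 chase 'a': 0 ⇒ 0;  out=∅∪out(0)=∅
  fail(4) 'c': from fail(0)=0 chase 'c': 0 ⇒ 0;  out=∅∪out(0)=∅
  fail(2) 'ac': from fail(1)=0 chase 'c': 0 ⇒ 4;  out=∅∪out(4)=∅
  fail(5) 'ca': from fail(4)=0 chase 'a': 0 ⇒ 1;  out=∅∪out(1)=∅
  fail(3) 'aca': from fail(2)=4 chase 'a': 4 ⇒ 5;  out={0}∪out(5)={0}
  fail(6) 'cac': from fail(5)=1 chase 'c': 1 ⇒ 2;  out={1}∪out(2)={1}

Scan:
[0] read 'a'  n0⇒n1
[1] read 'b'  n1⇒n0 ·f
[2] read 'a'  n0⇒n1
[3] read 'c'  n1⇒n2
[4] read 'a'  n2⇒n3  → match P0@[2:4]
[5] read 'c'  n3⇒n6 ·f  → match P1@[3:5]
[6] read 'a'  n6⇒n3 ·f  → match P0@[4:6]
[7] read 'b'  n3⇒n0 ·f
[8] read 'b'  n0⇒n0
[9] read 'c'  n0⇒n4
[10] read 'b'  n4⇒n0 ·f
[11] read 'b'  n0⇒n0
[12] read 'a'  n0⇒n1
[13] read 'c'  n1⇒n2
[14] read 'a'  n2⇒n3  → match P0@[12:14]
[15] read 'c'  n3⇒n6 ·f  → match P1@[13:15]
[16] read 'a'  n6⇒n3 ·f  → match P0@[14:16]
[17] read 'c'  n3⇒n6 ·f  → match P1@[15:17]
[18] read 'a'  n6⇒n3 ·f  → match P0@[16:18]
[19] read 'c'  n3⇒n6 ·f  → match P1@[17:19]
[20] read 'c'  n6⇒n4 ·f
[21] read 'c'  n4⇒n4 ·f
[22] read 'a'  n4⇒n5
[23] read 'c'  n5⇒n6  → match P1@[21:23]
[24] read 'a'  n6⇒n3 ·f  → match P0@[22:24]
[25] read 'c'  n3⇒n6 ·f  → match P1@[23:25]
[26] read 'c'  n6⇒n4 ·f
[27] read 'a'  n4⇒n5
[28] read 'c'  n5⇒n6  → match P1@[26:28]
[29] read 'b'  n6⇒n0 ·f
[30] read 'c'  n0⇒n4
[31] read 'a'  n4⇒n5
[32] read 'c'  n5⇒n6  → match P1@[30:32]
[33] read 'c'  n6⇒n4 ·f
[34] read 'a'  n4⇒n5
[35] read 'c'  n5⇒n6  → match P1@[33:35]
[36] read 'c'  n6⇒n4 ·f
[37] read 'a'  n4⇒n5
[38] read 'c'  n5⇒n6  → match P1@[36:38]
[39] read 'a'  n6⇒n3 ·f  → match P0@[37:39]
[40] read 'a'  n3⇒n1 ·f
[41] read 'c'  n1⇒n2
[42] read 'c'  n2⇒n4 ·f
[43] read 'a'  n4⇒n5
[44] read 'c'  n5⇒n6  → match P1@[42:44]
[45] read 'a'  n6⇒n3 ·f  → match P0@[43:45]
[46] read 'a'  n3⇒n1 ·f
[47] read 'c'  n1⇒n2
[48] read 'a'  n2⇒n3  → match P0@[46:48]
[49] read 'a'  n3⇒n1 ·f
[50] read 'c'  n1⇒n2
[51] read 'a'  n2⇒n3  → match P0@[49:51]
[52] read 'a'  n3⇒n1 ·f
[53] read 'a'  n1⇒n1 ·f
[54] read 'b'  n1⇒n0 ·f
[55] read 'c'  n0⇒n4

Matches: [[4,0],[5,1],[6,0],[14,0],[15,1],[16,0],[17,1],[18,0],[19,1],[23,1],[24,0],[25,1],[28,1],[32,1],[35,1],[38,1],[39,0],[44,1],[45,0],[48,0],[51,0]]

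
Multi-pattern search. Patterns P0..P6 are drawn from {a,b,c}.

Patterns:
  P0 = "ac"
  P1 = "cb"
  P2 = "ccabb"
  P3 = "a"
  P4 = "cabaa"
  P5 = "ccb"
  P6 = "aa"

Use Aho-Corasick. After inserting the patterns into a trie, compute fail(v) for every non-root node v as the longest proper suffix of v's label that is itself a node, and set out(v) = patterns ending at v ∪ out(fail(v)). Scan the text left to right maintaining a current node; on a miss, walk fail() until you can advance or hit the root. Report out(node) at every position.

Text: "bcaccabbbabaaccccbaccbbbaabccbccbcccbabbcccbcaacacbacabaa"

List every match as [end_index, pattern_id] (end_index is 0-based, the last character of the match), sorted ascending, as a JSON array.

Construct AC machine:
Trie (insert patterns):
  0='ε' goto a→1 c→3
  1='a' goto a→14 c→2  ←P3
  2='ac' goto ·  ←P0
  3='c' goto a→9 b→4 c→5
  4='cb' goto ·  ←P1
  5='cc' goto a→6 b→13
  6='cca' goto b→7
  7='ccab' goto b→8
  8='ccabb' goto ·  ←P2
  9='ca' goto b→10
  10='cab' goto a→11
  11='caba' goto a→12
  12='cabaa' goto ·  ←P4
  13='ccb' goto ·  ←P5
  14='aa' goto ·  ←P6

Failure links (BFS by depth):
  fail(1) 'a': from fail(0)=0 chase 'a': 0 ⇒ 0;  out={3}∪out(0)={3}
  fail(3) 'c': from fail(0)=0 chase 'c': 0 ⇒ 0;  out=∅∪out(0)=∅
  fail(2) 'ac': from fail(1)=0 chase 'c': 0 ⇒ 3;  out={0}∪out(3)={0}
  fail(4) 'cb': from fail(3)=0 chase 'b': 0 ⇒ 0;  out={1}∪out(0)={1}
  fail(5) 'cc': from fail(3)=0 chase 'c': 0 ⇒ 3;  out=∅∪out(3)=∅
  fail(9) 'ca': from fail(3)=0 chase 'a': 0 ⇒ 1;  out=∅∪out(1)={3}
  fail(14) 'aa': from fail(1)=0 chase 'a': 0 ⇒ 1;  out={6}∪out(1)={3,6}
  fail(6) 'cca': from fail(5)=3 chase 'a': 3 ⇒ 9;  out=∅∪out(9)={3}
  fail(10) 'cab': from fail(9)=1 chase 'b': 1→0 ⇒ 0;  out=∅∪out(0)=∅
  fail(13) 'ccb': from fail(5)=3 chase 'b': 3 ⇒ 4;  out={5}∪out(4)={1,5}
  fail(7) 'ccab': from fail(6)=9 chase 'b': 9 ⇒ 10;  out=∅∪out(10)=∅
  fail(11) 'caba': from fail(10)=0 chase 'a': 0 ⇒ 1;  out=∅∪out(1)={3}
  fail(8) 'ccabb': from fail(7)=10 chase 'b': 10→0 ⇒ 0;  out={2}∪out(0)={2}
  fail(12) 'cabaa': from fail(11)=1 chase 'a': 1 ⇒ 14;  out={4}∪out(14)={3,4,6}

Scan:
i=0 'b': node 0→0
i=1 'c': node 0→3
i=2 'a': node 3→9  → match P3@[2:2]
i=3 'c': node 9→2 (fail-walked)  → match P0@[2:3]
i=4 'c': node 2→5 (fail-walked)
i=5 'a': node 5→6  → match P3@[5:5]
i=6 'b': node 6→7
i=7 'b': node 7→8  → match P2@[3:7]
i=8 'b': node 8→0 (fail-walked)
i=9 'a': node 0→1  → match P3@[9:9]
i=10 'b': node 1→0 (fail-walked)
i=11 'a': node 0→1  → match P3@[11:11]
i=12 'a': node 1→14  → match P3@[12:12],P6@[11:12]
i=13 'c': node 14→2 (fail-walked)  → match P0@[12:13]
i=14 'c': node 2→5 (fail-walked)
i=15 'c': node 5→5 (fail-walked)
i=16 'c': node 5→5 (fail-walked)
i=17 'b': node 5→13  → match P1@[16:17],P5@[15:17]
i=18 'a': node 13→1 (fail-walked)  → match P3@[18:18]
i=19 'c': node 1→2  → match P0@[18:19]
i=20 'c': node 2→5 (fail-walked)
i=21 'b': node 5→13  → match P1@[20:21],P5@[19:21]
i=22 'b': node 13→0 (fail-walked)
i=23 'b': node 0→0
i=24 'a': node 0→1  → match P3@[24:24]
i=25 'a': node 1→14  → match P3@[25:25],P6@[24:25]
i=26 'b': node 14→0 (fail-walked)
i=27 'c': node 0→3
i=28 'c': node 3→5
i=29 'b': node 5→13  → match P1@[28:29],P5@[27:29]
i=30 'c': node 13→3 (fail-walked)
i=31 'c': node 3→5
i=32 'b': node 5→13  → match P1@[31:32],P5@[30:32]
i=33 'c': node 13→3 (fail-walked)
i=34 'c': node 3→5
i=35 'c': node 5→5 (fail-walked)
i=36 'b': node 5→13  → match P1@[35:36],P5@[34:36]
i=37 'a': node 13→1 (fail-walked)  → match P3@[37:37]
i=38 'b': node 1→0 (fail-walked)
i=39 'b': node 0→0
i=40 'c': node 0→3
i=41 'c': node 3→5
i=42 'c': node 5→5 (fail-walked)
i=43 'b': node 5→13  → match P1@[42:43],P5@[41:43]
i=44 'c': node 13→3 (fail-walked)
i=45 'a': node 3→9  → match P3@[45:45]
i=46 'a': node 9→14 (fail-walked)  → match P3@[46:46],P6@[45:46]
i=47 'c': node 14→2 (fail-walked)  → match P0@[46:47]
i=48 'a': node 2→9 (fail-walked)  → match P3@[48:48]
i=49 'c': node 9→2 (fail-walked)  → match P0@[48:49]
i=50 'b': node 2→4 (fail-walked)  → match P1@[49:50]
i=51 'a': node 4→1 (fail-walked)  → match P3@[51:51]
i=52 'c': node 1→2  → match P0@[51:52]
i=53 'a': node 2→9 (fail-walked)  → match P3@[53:53]
i=54 'b': node 9→10
i=55 'a': node 10→11  → match P3@[55:55]
i=56 'a': node 11→12  → match P3@[56:56],P4@[52:56],P6@[55:56]

All matches (sorted): [[2,3],[3,0],[5,3],[7,2],[9,3],[11,3],[12,3],[12,6],[13,0],[17,1],[17,5],[18,3],[19,0],[21,1],[21,5],[24,3],[25,3],[25,6],[29,1],[29,5],[32,1],[32,5],[36,1],[36,5],[37,3],[43,1],[43,5],[45,3],[46,3],[46,6],[47,0],[48,3],[49,0],[50,1],[51,3],[52,0],[53,3],[55,3],[56,3],[56,4],[56,6]]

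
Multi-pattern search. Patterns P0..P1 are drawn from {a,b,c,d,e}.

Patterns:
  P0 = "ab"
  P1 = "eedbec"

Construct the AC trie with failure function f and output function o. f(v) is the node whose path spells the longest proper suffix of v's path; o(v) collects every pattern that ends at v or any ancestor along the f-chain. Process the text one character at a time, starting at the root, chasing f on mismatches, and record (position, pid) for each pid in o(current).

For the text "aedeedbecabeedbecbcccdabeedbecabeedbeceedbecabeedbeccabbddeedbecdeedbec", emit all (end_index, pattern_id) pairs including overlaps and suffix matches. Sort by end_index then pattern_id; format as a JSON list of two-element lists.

Build automaton:
Trie nodes:
  0='ε' goto a→1 e→3
  1='a' goto b→2
  2='ab' goto ·  ←P0
  3='e' goto e→4
  4='ee' goto d→5
  5='eed' goto b→6
  6='eedb' goto e→7
  7='eedbe' goto c→8
  8='eedbec' goto ·  ←P1

BFS fail/out derivation:
  fail(1) 'a': from fail(0)=0 chase 'a': 0 ⇒ 0;  out=∅∪out(0)=∅
  fail(3) 'e': from fail(0)=0 chase 'e': 0 ⇒ 0;  out=∅∪out(0)=∅
  fail(2) 'ab': from fail(1)=0 chase 'b': 0 ⇒ 0;  out={0}∪out(0)={0}
  fail(4) 'ee': from fail(3)=0 chase 'e': 0 ⇒ 3;  out=∅∪out(3)=∅
  fail(5) 'eed': from fail(4)=3 chase 'd': 3→0 ⇒ 0;  out=∅∪out(0)=∅
  fail(6) 'eedb': from fail(5)=0 chase 'b': 0 ⇒ 0;  out=∅∪out(0)=∅
  fail(7) 'eedbe': from fail(6)=0 chase 'e': 0 ⇒ 3;  out=∅∪out(3)=∅
  fail(8) 'eedbec': from fail(7)=3 chase 'c': 3→0 ⇒ 0;  out={1}∪out(0)={1}

Scan:
i=0 'a': node 0→1
i=1 'e': node 1→3 ·f
i=2 'd': node 3→0 ·f
i=3 'e': node 0→3
i=4 'e': node 3→4
i=5 'd': node 4→5
i=6 'b': node 5→6
i=7 'e': node 6→7
i=8 'c': node 7→8  emit P1@[3:8]
i=9 'a': node 8→1 ·f
i=10 'b': node 1→2  emit P0@[9:10]
i=11 'e': node 2→3 ·f
i=12 'e': node 3→4
i=13 'd': node 4→5
i=14 'b': node 5→6
i=15 'e': node 6→7
i=16 'c': node 7→8  emit P1@[11:16]
i=17 'b': node 8→0 ·f
i=18 'c': node 0→0
i=19 'c': node 0→0
i=20 'c': node 0→0
i=21 'd': node 0→0
i=22 'a': node 0→1
i=23 'b': node 1→2  emit P0@[22:23]
i=24 'e': node 2→3 ·f
i=25 'e': node 3→4
i=26 'd': node 4→5
i=27 'b': node 5→6
i=28 'e': node 6→7
i=29 'c': node 7→8  emit P1@[24:29]
i=30 'a': node 8→1 ·f
i=31 'b': node 1→2  emit P0@[30:31]
i=32 'e': node 2→3 ·f
i=33 'e': node 3→4
i=34 'd': node 4→5
i=35 'b': node 5→6
i=36 'e': node 6→7
i=37 'c': node 7→8  emit P1@[32:37]
i=38 'e': node 8→3 ·f
i=39 'e': node 3→4
i=40 'd': node 4→5
i=41 'b': node 5→6
i=42 'e': node 6→7
i=43 'c': node 7→8  emit P1@[38:43]
i=44 'a': node 8→1 ·f
i=45 'b': node 1→2  emit P0@[44:45]
i=46 'e': node 2→3 ·f
i=47 'e': node 3→4
i=48 'd': node 4→5
i=49 'b': node 5→6
i=50 'e': node 6→7
i=51 'c': node 7→8  emit P1@[46:51]
i=52 'c': node 8→0 ·f
i=53 'a': node 0→1
i=54 'b': node 1→2  emit P0@[53:54]
i=55 'b': node 2→0 ·f
i=56 'd': node 0→0
i=57 'd': node 0→0
i=58 'e': node 0→3
i=59 'e': node 3→4
i=60 'd': node 4→5
i=61 'b': node 5→6
i=62 'e': node 6→7
i=63 'c': node 7→8  emit P1@[58:63]
i=64 'd': node 8→0 ·f
i=65 'e': node 0→3
i=66 'e': node 3→4
i=67 'd': node 4→5
i=68 'b': node 5→6
i=69 'e': node 6→7
i=70 'c': node 7→8  emit P1@[65:70]

Result: [[8,1],[10,0],[16,1],[23,0],[29,1],[31,0],[37,1],[43,1],[45,0],[51,1],[54,0],[63,1],[70,1]]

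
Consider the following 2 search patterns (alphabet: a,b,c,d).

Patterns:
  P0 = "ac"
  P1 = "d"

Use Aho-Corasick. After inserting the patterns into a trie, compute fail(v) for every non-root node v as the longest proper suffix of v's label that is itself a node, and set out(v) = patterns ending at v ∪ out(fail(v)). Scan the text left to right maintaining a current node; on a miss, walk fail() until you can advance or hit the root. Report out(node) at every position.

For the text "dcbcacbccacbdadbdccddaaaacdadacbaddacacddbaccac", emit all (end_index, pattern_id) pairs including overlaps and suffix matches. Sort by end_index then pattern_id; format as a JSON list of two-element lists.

Build automaton:
Trie (insert patterns):
  n0 'ε': a→1 d→3
  n1 'a': c→2
  n2 'ac': ·  ←P0
  n3 'd': ·  ←P1

BFS fail/out derivation:
  fail(1) 'a': from fail(0)=0 chase 'a': 0 ⇒ 0;  out=∅∪out(0)=∅
  fail(3) 'd': from fail(0)=0 chase 'd': 0 ⇒ 0;  out={1}∪out(0)={1}
  fail(2) 'ac': from fail(1)=0 chase 'c': 0 ⇒ 0;  out={0}∪out(0)={0}

Run:
[0] read 'd'  n0⇒n3  ** P1@[0:0]
[1] read 'c'  n3⇒n0 (via fail)
[2] read 'b'  n0⇒n0
[3] read 'c'  n0⇒n0
[4] read 'a'  n0⇒n1
[5] read 'c'  n1⇒n2  ** P0@[4:5]
[6] read 'b'  n2⇒n0 (via fail)
[7] read 'c'  n0⇒n0
[8] read 'c'  n0⇒n0
[9] read 'a'  n0⇒n1
[10] read 'c'  n1⇒n2  ** P0@[9:10]
[11] read 'b'  n2⇒n0 (via fail)
[12] read 'd'  n0⇒n3  ** P1@[12:12]
[13] read 'a'  n3⇒n1 (via fail)
[14] read 'd'  n1⇒n3 (via fail)  ** P1@[14:14]
[15] read 'b'  n3⇒n0 (via fail)
[16] read 'd'  n0⇒n3  ** P1@[16:16]
[17] read 'c'  n3⇒n0 (via fail)
[18] read 'c'  n0⇒n0
[19] read 'd'  n0⇒n3  ** P1@[19:19]
[20] read 'd'  n3⇒n3 (via fail)  ** P1@[20:20]
[21] read 'a'  n3⇒n1 (via fail)
[22] read 'a'  n1⇒n1 (via fail)
[23] read 'a'  n1⇒n1 (via fail)
[24] read 'a'  n1⇒n1 (via fail)
[25] read 'c'  n1⇒n2  ** P0@[24:25]
[26] read 'd'  n2⇒n3 (via fail)  ** P1@[26:26]
[27] read 'a'  n3⇒n1 (via fail)
[28] read 'd'  n1⇒n3 (via fail)  ** P1@[28:28]
[29] read 'a'  n3⇒n1 (via fail)
[30] read 'c'  n1⇒n2  ** P0@[29:30]
[31] read 'b'  n2⇒n0 (via fail)
[32] read 'a'  n0⇒n1
[33] read 'd'  n1⇒n3 (via fail)  ** P1@[33:33]
[34] read 'd'  n3⇒n3 (via fail)  ** P1@[34:34]
[35] read 'a'  n3⇒n1 (via fail)
[36] read 'c'  n1⇒n2  ** P0@[35:36]
[37] read 'a'  n2⇒n1 (via fail)
[38] read 'c'  n1⇒n2  ** P0@[37:38]
[39] read 'd'  n2⇒n3 (via fail)  ** P1@[39:39]
[40] read 'd'  n3⇒n3 (via fail)  ** P1@[40:40]
[41] read 'b'  n3⇒n0 (via fail)
[42] read 'a'  n0⇒n1
[43] read 'c'  n1⇒n2  ** P0@[42:43]
[44] read 'c'  n2⇒n0 (via fail)
[45] read 'a'  n0⇒n1
[46] read 'c'  n1⇒n2  ** P0@[45:46]

Result: [[0,1],[5,0],[10,0],[12,1],[14,1],[16,1],[19,1],[20,1],[25,0],[26,1],[28,1],[30,0],[33,1],[34,1],[36,0],[38,0],[39,1],[40,1],[43,0],[46,0]]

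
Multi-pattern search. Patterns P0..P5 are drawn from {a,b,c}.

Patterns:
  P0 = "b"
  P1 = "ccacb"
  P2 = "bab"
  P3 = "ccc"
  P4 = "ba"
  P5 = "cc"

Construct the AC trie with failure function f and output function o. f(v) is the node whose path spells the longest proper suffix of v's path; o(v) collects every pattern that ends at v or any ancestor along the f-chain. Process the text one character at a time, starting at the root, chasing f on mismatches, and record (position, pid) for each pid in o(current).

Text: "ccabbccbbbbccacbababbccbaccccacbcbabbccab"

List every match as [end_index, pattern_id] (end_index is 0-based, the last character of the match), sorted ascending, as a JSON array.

Construct AC machine:
Trie (insert patterns):
  n0 'ε': b→1 c→2
  n1 'b': a→7  [P0 ends]
  n2 'c': c→3
  n3 'cc': a→4 c→9  [P5 ends]
  n4 'cca': c→5
  n5 'ccac': b→6
  n6 'ccacb': ·  [P1 ends]
  n7 'ba': b→8  [P4 ends]
  n8 'bab': ·  [P2 ends]
  n9 'ccc': ·  [P3 ends]

Failure links (BFS by depth):
  fail(1) 'b': from fail(0)=0 chase 'b': 0 ⇒ 0;  out={0}∪out(0)={0}
  fail(2) 'c': from fail(0)=0 chase 'c': 0 ⇒ 0;  out=∅∪out(0)=∅
  fail(3) 'cc': from fail(2)=0 chase 'c': 0 ⇒ 2;  out={5}∪out(2)={5}
  fail(7) 'ba': from fail(1)=0 chase 'a': 0 ⇒ 0;  out={4}∪out(0)={4}
  fail(4) 'cca': from fail(3)=2 chase 'a': 2→0 ⇒ 0;  out=∅∪out(0)=∅
  fail(8) 'bab': from fail(7)=0 chase 'b': 0 ⇒ 1;  out={2}∪out(1)={0,2}
  fail(9) 'ccc': from fail(3)=2 chase 'c': 2 ⇒ 3;  out={3}∪out(3)={3,5}
  fail(5) 'ccac': from fail(4)=0 chase 'c': 0 ⇒ 2;  out=∅∪out(2)=∅
  fail(6) 'ccacb': from fail(5)=2 chase 'b': 2→0 ⇒ 1;  out={1}∪out(1)={0,1}

Run:
i=0 'c': node 0→2
i=1 'c': node 2→3  → match P5@[0:1]
i=2 'a': node 3→4
i=3 'b': node 4→1 (fail-walked)  → match P0@[3:3]
i=4 'b': node 1→1 (fail-walked)  → match P0@[4:4]
i=5 'c': node 1→2 (fail-walked)
i=6 'c': node 2→3  → match P5@[5:6]
i=7 'b': node 3→1 (fail-walked)  → match P0@[7:7]
i=8 'b': node 1→1 (fail-walked)  → match P0@[8:8]
i=9 'b': node 1→1 (fail-walked)  → match P0@[9:9]
i=10 'b': node 1→1 (fail-walked)  → match P0@[10:10]
i=11 'c': node 1→2 (fail-walked)
i=12 'c': node 2→3  → match P5@[11:12]
i=13 'a': node 3→4
i=14 'c': node 4→5
i=15 'b': node 5→6  → match P0@[15:15],P1@[11:15]
i=16 'a': node 6→7 (fail-walked)  → match P4@[15:16]
i=17 'b': node 7→8  → match P0@[17:17],P2@[15:17]
i=18 'a': node 8→7 (fail-walked)  → match P4@[17:18]
i=19 'b': node 7→8  → match P0@[19:19],P2@[17:19]
i=20 'b': node 8→1 (fail-walked)  → match P0@[20:20]
i=21 'c': node 1→2 (fail-walked)
i=22 'c': node 2→3  → match P5@[21:22]
i=23 'b': node 3→1 (fail-walked)  → match P0@[23:23]
i=24 'a': node 1→7  → match P4@[23:24]
i=25 'c': node 7→2 (fail-walked)
i=26 'c': node 2→3  → match P5@[25:26]
i=27 'c': node 3→9  → match P3@[25:27],P5@[26:27]
i=28 'c': node 9→9 (fail-walked)  → match P3@[26:28],P5@[27:28]
i=29 'a': node 9→4 (fail-walked)
i=30 'c': node 4→5
i=31 'b': node 5→6  → match P0@[31:31],P1@[27:31]
i=32 'c': node 6→2 (fail-walked)
i=33 'b': node 2→1 (fail-walked)  → match P0@[33:33]
i=34 'a': node 1→7  → match P4@[33:34]
i=35 'b': node 7→8  → match P0@[35:35],P2@[33:35]
i=36 'b': node 8→1 (fail-walked)  → match P0@[36:36]
i=37 'c': node 1→2 (fail-walked)
i=38 'c': node 2→3  → match P5@[37:38]
i=39 'a': node 3→4
i=40 'b': node 4→1 (fail-walked)  → match P0@[40:40]

All matches (sorted): [[1,5],[3,0],[4,0],[6,5],[7,0],[8,0],[9,0],[10,0],[12,5],[15,0],[15,1],[16,4],[17,0],[17,2],[18,4],[19,0],[19,2],[20,0],[22,5],[23,0],[24,4],[26,5],[27,3],[27,5],[28,3],[28,5],[31,0],[31,1],[33,0],[34,4],[35,0],[35,2],[36,0],[38,5],[40,0]]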